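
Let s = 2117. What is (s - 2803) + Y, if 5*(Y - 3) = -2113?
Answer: -5528/5 ≈ -1105.6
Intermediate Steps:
Y = -2098/5 (Y = 3 + (1/5)*(-2113) = 3 - 2113/5 = -2098/5 ≈ -419.60)
(s - 2803) + Y = (2117 - 2803) - 2098/5 = -686 - 2098/5 = -5528/5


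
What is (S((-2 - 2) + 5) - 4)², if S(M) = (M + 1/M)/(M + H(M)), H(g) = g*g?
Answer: 9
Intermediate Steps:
H(g) = g²
S(M) = (M + 1/M)/(M + M²)
(S((-2 - 2) + 5) - 4)² = ((1 + ((-2 - 2) + 5)²)/(((-2 - 2) + 5)²*(1 + ((-2 - 2) + 5))) - 4)² = ((1 + (-4 + 5)²)/((-4 + 5)²*(1 + (-4 + 5))) - 4)² = ((1 + 1²)/(1²*(1 + 1)) - 4)² = (1*(1 + 1)/2 - 4)² = (1*(½)*2 - 4)² = (1 - 4)² = (-3)² = 9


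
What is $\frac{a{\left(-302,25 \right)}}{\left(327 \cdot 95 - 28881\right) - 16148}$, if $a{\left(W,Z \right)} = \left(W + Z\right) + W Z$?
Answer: $\frac{7827}{13964} \approx 0.56051$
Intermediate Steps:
$a{\left(W,Z \right)} = W + Z + W Z$
$\frac{a{\left(-302,25 \right)}}{\left(327 \cdot 95 - 28881\right) - 16148} = \frac{-302 + 25 - 7550}{\left(327 \cdot 95 - 28881\right) - 16148} = \frac{-302 + 25 - 7550}{\left(31065 - 28881\right) - 16148} = - \frac{7827}{2184 - 16148} = - \frac{7827}{-13964} = \left(-7827\right) \left(- \frac{1}{13964}\right) = \frac{7827}{13964}$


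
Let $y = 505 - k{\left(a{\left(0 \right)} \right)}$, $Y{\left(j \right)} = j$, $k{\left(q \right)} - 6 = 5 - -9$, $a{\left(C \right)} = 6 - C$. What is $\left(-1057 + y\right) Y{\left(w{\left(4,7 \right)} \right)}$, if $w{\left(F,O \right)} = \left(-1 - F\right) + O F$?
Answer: $-13156$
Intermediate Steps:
$w{\left(F,O \right)} = -1 - F + F O$ ($w{\left(F,O \right)} = \left(-1 - F\right) + F O = -1 - F + F O$)
$k{\left(q \right)} = 20$ ($k{\left(q \right)} = 6 + \left(5 - -9\right) = 6 + \left(5 + 9\right) = 6 + 14 = 20$)
$y = 485$ ($y = 505 - 20 = 485$)
$\left(-1057 + y\right) Y{\left(w{\left(4,7 \right)} \right)} = \left(-1057 + 485\right) \left(-1 - 4 + 4 \cdot 7\right) = - 572 \left(-1 - 4 + 28\right) = \left(-572\right) 23 = -13156$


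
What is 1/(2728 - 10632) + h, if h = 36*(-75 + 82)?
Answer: 1991807/7904 ≈ 252.00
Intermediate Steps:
h = 252 (h = 36*7 = 252)
1/(2728 - 10632) + h = 1/(2728 - 10632) + 252 = 1/(-7904) + 252 = -1/7904 + 252 = 1991807/7904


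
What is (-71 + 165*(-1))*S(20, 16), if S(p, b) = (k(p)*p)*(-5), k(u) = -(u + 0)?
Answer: -472000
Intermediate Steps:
k(u) = -u
S(p, b) = 5*p**2 (S(p, b) = ((-p)*p)*(-5) = -p**2*(-5) = 5*p**2)
(-71 + 165*(-1))*S(20, 16) = (-71 + 165*(-1))*(5*20**2) = (-71 - 165)*(5*400) = -236*2000 = -472000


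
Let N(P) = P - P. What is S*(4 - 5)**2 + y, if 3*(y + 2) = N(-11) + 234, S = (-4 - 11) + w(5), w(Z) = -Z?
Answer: 56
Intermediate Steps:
N(P) = 0
S = -20 (S = (-4 - 11) - 1*5 = -15 - 5 = -20)
y = 76 (y = -2 + (0 + 234)/3 = -2 + (1/3)*234 = -2 + 78 = 76)
S*(4 - 5)**2 + y = -20*(4 - 5)**2 + 76 = -20*(-1)**2 + 76 = -20*1 + 76 = -20 + 76 = 56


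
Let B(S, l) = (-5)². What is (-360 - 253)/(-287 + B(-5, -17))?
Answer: 613/262 ≈ 2.3397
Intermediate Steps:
B(S, l) = 25
(-360 - 253)/(-287 + B(-5, -17)) = (-360 - 253)/(-287 + 25) = -613/(-262) = -613*(-1/262) = 613/262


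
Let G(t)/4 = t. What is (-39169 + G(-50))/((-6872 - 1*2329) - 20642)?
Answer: 3579/2713 ≈ 1.3192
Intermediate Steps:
G(t) = 4*t
(-39169 + G(-50))/((-6872 - 1*2329) - 20642) = (-39169 + 4*(-50))/((-6872 - 1*2329) - 20642) = (-39169 - 200)/((-6872 - 2329) - 20642) = -39369/(-9201 - 20642) = -39369/(-29843) = -39369*(-1/29843) = 3579/2713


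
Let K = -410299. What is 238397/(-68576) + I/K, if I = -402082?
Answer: -70240875471/28136664224 ≈ -2.4964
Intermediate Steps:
238397/(-68576) + I/K = 238397/(-68576) - 402082/(-410299) = 238397*(-1/68576) - 402082*(-1/410299) = -238397/68576 + 402082/410299 = -70240875471/28136664224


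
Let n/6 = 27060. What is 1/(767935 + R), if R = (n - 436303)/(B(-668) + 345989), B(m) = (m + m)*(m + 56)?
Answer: 1163621/893585018692 ≈ 1.3022e-6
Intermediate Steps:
n = 162360 (n = 6*27060 = 162360)
B(m) = 2*m*(56 + m) (B(m) = (2*m)*(56 + m) = 2*m*(56 + m))
R = -273943/1163621 (R = (162360 - 436303)/(2*(-668)*(56 - 668) + 345989) = -273943/(2*(-668)*(-612) + 345989) = -273943/(817632 + 345989) = -273943/1163621 ≈ -0.23542)
1/(767935 + R) = 1/(767935 - 273943/1163621) = 1/(893585018692/1163621) = 1163621/893585018692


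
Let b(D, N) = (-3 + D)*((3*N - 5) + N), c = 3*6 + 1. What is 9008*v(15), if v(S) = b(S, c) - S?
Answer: 7539696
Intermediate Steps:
c = 19 (c = 18 + 1 = 19)
b(D, N) = (-5 + 4*N)*(-3 + D) (b(D, N) = (-3 + D)*((-5 + 3*N) + N) = (-3 + D)*(-5 + 4*N) = (-5 + 4*N)*(-3 + D))
v(S) = -213 + 70*S (v(S) = (15 - 12*19 - 5*S + 4*S*19) - S = (15 - 228 - 5*S + 76*S) - S = (-213 + 71*S) - S = -213 + 70*S)
9008*v(15) = 9008*(-213 + 70*15) = 9008*(-213 + 1050) = 9008*837 = 7539696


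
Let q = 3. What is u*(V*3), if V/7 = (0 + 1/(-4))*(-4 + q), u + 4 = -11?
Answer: -315/4 ≈ -78.750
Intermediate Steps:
u = -15 (u = -4 - 11 = -15)
V = 7/4 (V = 7*((0 + 1/(-4))*(-4 + 3)) = 7*((0 - ¼)*(-1)) = 7*(-¼*(-1)) = 7*(¼) = 7/4 ≈ 1.7500)
u*(V*3) = -105*3/4 = -15*21/4 = -315/4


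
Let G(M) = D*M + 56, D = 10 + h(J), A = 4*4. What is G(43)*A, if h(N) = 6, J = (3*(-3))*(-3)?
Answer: 11904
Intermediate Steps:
J = 27 (J = -9*(-3) = 27)
A = 16
D = 16 (D = 10 + 6 = 16)
G(M) = 56 + 16*M (G(M) = 16*M + 56 = 56 + 16*M)
G(43)*A = (56 + 16*43)*16 = (56 + 688)*16 = 744*16 = 11904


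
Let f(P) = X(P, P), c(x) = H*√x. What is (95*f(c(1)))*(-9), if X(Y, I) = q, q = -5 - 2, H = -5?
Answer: 5985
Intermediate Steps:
q = -7
c(x) = -5*√x
X(Y, I) = -7
f(P) = -7
(95*f(c(1)))*(-9) = (95*(-7))*(-9) = -665*(-9) = 5985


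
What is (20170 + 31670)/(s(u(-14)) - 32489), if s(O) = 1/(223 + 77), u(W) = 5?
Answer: -15552000/9746699 ≈ -1.5956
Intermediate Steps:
s(O) = 1/300
(20170 + 31670)/(s(u(-14)) - 32489) = (20170 + 31670)/(1/300 - 32489) = 51840/(-9746699/300) = 51840*(-300/9746699) = -15552000/9746699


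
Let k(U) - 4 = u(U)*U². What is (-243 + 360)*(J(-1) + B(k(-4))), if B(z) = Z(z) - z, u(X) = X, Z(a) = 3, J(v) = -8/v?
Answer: 8307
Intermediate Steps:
k(U) = 4 + U³ (k(U) = 4 + U*U² = 4 + U³)
B(z) = 3 - z
(-243 + 360)*(J(-1) + B(k(-4))) = (-243 + 360)*(-8/(-1) + (3 - (4 + (-4)³))) = 117*(-8*(-1) + (3 - (4 - 64))) = 117*(8 + (3 - 1*(-60))) = 117*(8 + (3 + 60)) = 117*(8 + 63) = 117*71 = 8307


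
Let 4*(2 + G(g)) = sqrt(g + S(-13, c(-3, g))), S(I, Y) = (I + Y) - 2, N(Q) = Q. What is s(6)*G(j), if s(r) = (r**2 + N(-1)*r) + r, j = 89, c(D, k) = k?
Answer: -72 + 9*sqrt(163) ≈ 42.904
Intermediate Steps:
S(I, Y) = -2 + I + Y
G(g) = -2 + sqrt(-15 + 2*g)/4 (G(g) = -2 + sqrt(g + (-2 - 13 + g))/4 = -2 + sqrt(g + (-15 + g))/4 = -2 + sqrt(-15 + 2*g)/4)
s(r) = r**2 (s(r) = (r**2 - r) + r = r**2)
s(6)*G(j) = 6**2*(-2 + sqrt(-15 + 2*89)/4) = 36*(-2 + sqrt(-15 + 178)/4) = 36*(-2 + sqrt(163)/4) = -72 + 9*sqrt(163)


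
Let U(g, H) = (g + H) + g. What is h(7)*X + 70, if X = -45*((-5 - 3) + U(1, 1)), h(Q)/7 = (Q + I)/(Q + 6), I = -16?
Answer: -13265/13 ≈ -1020.4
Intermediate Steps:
U(g, H) = H + 2*g (U(g, H) = (H + g) + g = H + 2*g)
h(Q) = 7*(-16 + Q)/(6 + Q) (h(Q) = 7*((Q - 16)/(Q + 6)) = 7*((-16 + Q)/(6 + Q)) = 7*(-16 + Q)/(6 + Q))
X = 225 (X = -45*((-5 - 3) + (1 + 2*1)) = -45*(-8 + (1 + 2)) = -45*(-8 + 3) = -45*(-5) = 225)
h(7)*X + 70 = (7*(-16 + 7)/(6 + 7))*225 + 70 = (7*(-9)/13)*225 + 70 = (7*(1/13)*(-9))*225 + 70 = -63/13*225 + 70 = -14175/13 + 70 = -13265/13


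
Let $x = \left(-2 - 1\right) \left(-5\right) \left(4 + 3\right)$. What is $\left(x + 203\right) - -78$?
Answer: $386$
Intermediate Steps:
$x = 105$ ($x = \left(-2 - 1\right) \left(-5\right) 7 = \left(-3\right) \left(-5\right) 7 = 15 \cdot 7 = 105$)
$\left(x + 203\right) - -78 = \left(105 + 203\right) - -78 = 308 + 78 = 386$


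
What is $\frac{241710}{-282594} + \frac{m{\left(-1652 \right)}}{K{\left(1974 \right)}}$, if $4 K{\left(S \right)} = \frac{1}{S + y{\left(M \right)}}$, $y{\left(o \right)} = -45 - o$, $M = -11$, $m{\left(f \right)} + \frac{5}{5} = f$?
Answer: $- \frac{604152101005}{47099} \approx -1.2827 \cdot 10^{7}$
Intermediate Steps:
$m{\left(f \right)} = -1 + f$
$K{\left(S \right)} = \frac{1}{4 \left(-34 + S\right)}$ ($K{\left(S \right)} = \frac{1}{4 \left(S - 34\right)} = \frac{1}{4 \left(-34 + S\right)}$)
$\frac{241710}{-282594} + \frac{m{\left(-1652 \right)}}{K{\left(1974 \right)}} = \frac{241710}{-282594} + \frac{-1 - 1652}{\frac{1}{4} \frac{1}{-34 + 1974}} = 241710 \left(- \frac{1}{282594}\right) - \frac{1653}{\frac{1}{4} \cdot \frac{1}{1940}} = - \frac{40285}{47099} - \frac{1653}{\frac{1}{4} \cdot \frac{1}{1940}} = - \frac{40285}{47099} - 1653 \frac{1}{\frac{1}{7760}} = - \frac{40285}{47099} - 12827280 = - \frac{604152101005}{47099}$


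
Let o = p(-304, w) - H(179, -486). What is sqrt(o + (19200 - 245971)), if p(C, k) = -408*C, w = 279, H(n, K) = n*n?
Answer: 2*I*sqrt(33695) ≈ 367.12*I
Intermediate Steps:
H(n, K) = n**2
o = 91991 (o = -408*(-304) - 1*179**2 = 124032 - 1*32041 = 124032 - 32041 = 91991)
sqrt(o + (19200 - 245971)) = sqrt(91991 + (19200 - 245971)) = sqrt(91991 - 226771) = sqrt(-134780) = 2*I*sqrt(33695)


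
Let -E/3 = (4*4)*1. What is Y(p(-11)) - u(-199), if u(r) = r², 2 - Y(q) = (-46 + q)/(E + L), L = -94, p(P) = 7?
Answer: -5623097/142 ≈ -39599.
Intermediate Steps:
E = -48 (E = -3*4*4 = -48 ≈ -48.000)
Y(q) = 119/71 + q/142 (Y(q) = 2 - (-46 + q)/(-48 - 94) = 2 - (-46 + q)/(-142) = 2 - (-46 + q)*(-1)/142 = 2 - (23/71 - q/142) = 2 + (-23/71 + q/142) = 119/71 + q/142)
Y(p(-11)) - u(-199) = (119/71 + (1/142)*7) - 1*(-199)² = (119/71 + 7/142) - 1*39601 = 245/142 - 39601 = -5623097/142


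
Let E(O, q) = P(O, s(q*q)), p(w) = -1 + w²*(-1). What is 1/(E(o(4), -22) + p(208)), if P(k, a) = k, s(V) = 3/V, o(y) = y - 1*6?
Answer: -1/43267 ≈ -2.3112e-5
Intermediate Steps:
p(w) = -1 - w²
o(y) = -6 + y (o(y) = y - 6 = -6 + y)
E(O, q) = O
1/(E(o(4), -22) + p(208)) = 1/((-6 + 4) + (-1 - 1*208²)) = 1/(-2 + (-1 - 1*43264)) = 1/(-2 + (-1 - 43264)) = 1/(-2 - 43265) = 1/(-43267) = -1/43267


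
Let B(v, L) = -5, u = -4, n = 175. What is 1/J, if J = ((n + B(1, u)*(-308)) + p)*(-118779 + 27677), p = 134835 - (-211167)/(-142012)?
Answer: -71006/883303466100583 ≈ -8.0387e-11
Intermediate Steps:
p = 19147976853/142012 (p = 134835 - (-211167)*(-1)/142012 = 134835 - 1*211167/142012 = 134835 - 211167/142012 = 19147976853/142012 ≈ 1.3483e+5)
J = -883303466100583/71006 (J = ((175 - 5*(-308)) + 19147976853/142012)*(-118779 + 27677) = ((175 + 1540) + 19147976853/142012)*(-91102) = (1715 + 19147976853/142012)*(-91102) = (19391527433/142012)*(-91102) = -883303466100583/71006 ≈ -1.2440e+10)
1/J = 1/(-883303466100583/71006) = -71006/883303466100583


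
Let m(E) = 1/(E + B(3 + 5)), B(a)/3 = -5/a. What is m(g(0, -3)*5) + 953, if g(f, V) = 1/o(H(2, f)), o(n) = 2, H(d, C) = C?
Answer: 4773/5 ≈ 954.60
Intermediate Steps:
g(f, V) = ½ (g(f, V) = 1/2 = ½)
B(a) = -15/a (B(a) = 3*(-5/a) = -15/a)
m(E) = 1/(-15/8 + E) (m(E) = 1/(E - 15/(3 + 5)) = 1/(E - 15/8) = 1/(-15/8 + E))
m(g(0, -3)*5) + 953 = 8/(-15 + 8*((½)*5)) + 953 = 8/(-15 + 8*(5/2)) + 953 = 8/(-15 + 20) + 953 = 8/5 + 953 = 4773/5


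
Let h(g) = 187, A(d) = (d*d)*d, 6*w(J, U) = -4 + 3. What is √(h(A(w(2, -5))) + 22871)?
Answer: 3*√2562 ≈ 151.85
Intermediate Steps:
w(J, U) = -⅙ (w(J, U) = (-4 + 3)/6 = (⅙)*(-1) = -⅙)
A(d) = d³ (A(d) = d²*d = d³)
√(h(A(w(2, -5))) + 22871) = √(187 + 22871) = √23058 = 3*√2562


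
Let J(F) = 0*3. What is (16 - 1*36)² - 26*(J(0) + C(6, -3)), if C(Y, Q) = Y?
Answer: 244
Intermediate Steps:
J(F) = 0
(16 - 1*36)² - 26*(J(0) + C(6, -3)) = (16 - 1*36)² - 26*(0 + 6) = (16 - 36)² - 26*6 = (-20)² - 1*156 = 400 - 156 = 244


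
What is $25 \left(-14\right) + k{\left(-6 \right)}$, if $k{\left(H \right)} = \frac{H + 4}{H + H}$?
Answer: $- \frac{2099}{6} \approx -349.83$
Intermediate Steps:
$k{\left(H \right)} = \frac{4 + H}{2 H}$
$25 \left(-14\right) + k{\left(-6 \right)} = 25 \left(-14\right) + \frac{4 - 6}{2 \left(-6\right)} = -350 + \frac{1}{2} \left(- \frac{1}{6}\right) \left(-2\right) = -350 + \frac{1}{6} = - \frac{2099}{6}$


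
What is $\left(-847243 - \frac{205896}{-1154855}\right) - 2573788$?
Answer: $- \frac{3950794549609}{1154855} \approx -3.421 \cdot 10^{6}$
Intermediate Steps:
$\left(-847243 - \frac{205896}{-1154855}\right) - 2573788 = \left(-847243 - - \frac{205896}{1154855}\right) - 2573788 = \left(-847243 + \frac{205896}{1154855}\right) - 2573788 = - \frac{978442608869}{1154855} - 2573788 = - \frac{3950794549609}{1154855}$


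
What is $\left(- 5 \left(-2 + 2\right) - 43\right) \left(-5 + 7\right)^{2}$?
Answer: $-172$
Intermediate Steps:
$\left(- 5 \left(-2 + 2\right) - 43\right) \left(-5 + 7\right)^{2} = \left(\left(-5\right) 0 - 43\right) 2^{2} = \left(0 - 43\right) 4 = \left(-43\right) 4 = -172$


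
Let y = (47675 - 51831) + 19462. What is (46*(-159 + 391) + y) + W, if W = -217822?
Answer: -191844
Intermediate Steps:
y = 15306 (y = -4156 + 19462 = 15306)
(46*(-159 + 391) + y) + W = (46*(-159 + 391) + 15306) - 217822 = (46*232 + 15306) - 217822 = (10672 + 15306) - 217822 = 25978 - 217822 = -191844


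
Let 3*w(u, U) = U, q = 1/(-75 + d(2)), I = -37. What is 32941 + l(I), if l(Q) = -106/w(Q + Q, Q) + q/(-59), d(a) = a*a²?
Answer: 4819240692/146261 ≈ 32950.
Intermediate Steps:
d(a) = a³
q = -1/67 (q = 1/(-75 + 2³) = 1/(-75 + 8) = 1/(-67) = -1/67 ≈ -0.014925)
w(u, U) = U/3
l(Q) = 1/3953 - 318/Q (l(Q) = -106*3/Q - 1/67/(-59) = -318/Q - 1/67*(-1/59) = -318/Q + 1/3953 = 1/3953 - 318/Q)
32941 + l(I) = 32941 + (1/3953)*(-1257054 - 37)/(-37) = 32941 + (1/3953)*(-1/37)*(-1257091) = 32941 + 1257091/146261 = 4819240692/146261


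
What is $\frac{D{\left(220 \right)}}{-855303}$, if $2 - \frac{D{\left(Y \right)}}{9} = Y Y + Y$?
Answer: $\frac{145854}{285101} \approx 0.51159$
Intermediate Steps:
$D{\left(Y \right)} = 18 - 9 Y - 9 Y^{2}$ ($D{\left(Y \right)} = 18 - 9 \left(Y Y + Y\right) = 18 - 9 \left(Y^{2} + Y\right) = 18 - 9 \left(Y + Y^{2}\right) = 18 - \left(9 Y + 9 Y^{2}\right) = 18 - 9 Y - 9 Y^{2}$)
$\frac{D{\left(220 \right)}}{-855303} = \frac{18 - 1980 - 9 \cdot 220^{2}}{-855303} = \left(18 - 1980 - 435600\right) \left(- \frac{1}{855303}\right) = \left(-437562\right) \left(- \frac{1}{855303}\right) = \frac{145854}{285101}$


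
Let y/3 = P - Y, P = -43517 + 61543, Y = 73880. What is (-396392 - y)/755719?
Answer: -228830/755719 ≈ -0.30280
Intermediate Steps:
P = 18026
y = -167562 (y = 3*(18026 - 1*73880) = 3*(18026 - 73880) = 3*(-55854) = -167562)
(-396392 - y)/755719 = (-396392 - 1*(-167562))/755719 = (-396392 + 167562)*(1/755719) = -228830*1/755719 = -228830/755719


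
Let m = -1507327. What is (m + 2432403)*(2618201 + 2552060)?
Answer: 4782884364836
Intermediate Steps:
(m + 2432403)*(2618201 + 2552060) = (-1507327 + 2432403)*(2618201 + 2552060) = 925076*5170261 = 4782884364836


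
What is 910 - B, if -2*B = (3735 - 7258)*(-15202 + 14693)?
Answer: 1795027/2 ≈ 8.9751e+5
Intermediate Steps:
B = -1793207/2 (B = -(3735 - 7258)*(-15202 + 14693)/2 = -(-3523)*(-509)/2 = -½*1793207 = -1793207/2 ≈ -8.9660e+5)
910 - B = 910 - 1*(-1793207/2) = 910 + 1793207/2 = 1795027/2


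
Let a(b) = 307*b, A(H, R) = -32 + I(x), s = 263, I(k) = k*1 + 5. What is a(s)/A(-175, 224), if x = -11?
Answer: -80741/38 ≈ -2124.8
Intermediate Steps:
I(k) = 5 + k (I(k) = k + 5 = 5 + k)
A(H, R) = -38 (A(H, R) = -32 + (5 - 11) = -32 - 6 = -38)
a(s)/A(-175, 224) = (307*263)/(-38) = 80741*(-1/38) = -80741/38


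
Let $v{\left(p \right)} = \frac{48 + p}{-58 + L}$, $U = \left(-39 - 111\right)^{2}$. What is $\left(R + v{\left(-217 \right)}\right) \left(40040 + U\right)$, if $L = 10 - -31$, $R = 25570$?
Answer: $\frac{27196081860}{17} \approx 1.5998 \cdot 10^{9}$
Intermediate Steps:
$L = 41$ ($L = 10 + 31 = 41$)
$U = 22500$ ($U = \left(-150\right)^{2} = 22500$)
$v{\left(p \right)} = - \frac{48}{17} - \frac{p}{17}$ ($v{\left(p \right)} = \frac{48 + p}{-58 + 41} = \frac{48 + p}{-17} = \left(48 + p\right) \left(- \frac{1}{17}\right) = - \frac{48}{17} - \frac{p}{17}$)
$\left(R + v{\left(-217 \right)}\right) \left(40040 + U\right) = \left(25570 - - \frac{169}{17}\right) \left(40040 + 22500\right) = \left(25570 + \left(- \frac{48}{17} + \frac{217}{17}\right)\right) 62540 = \left(25570 + \frac{169}{17}\right) 62540 = \frac{434859}{17} \cdot 62540 = \frac{27196081860}{17}$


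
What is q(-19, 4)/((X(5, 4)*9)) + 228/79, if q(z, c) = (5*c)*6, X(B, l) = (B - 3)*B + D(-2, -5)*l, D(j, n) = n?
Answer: 368/237 ≈ 1.5527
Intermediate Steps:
X(B, l) = -5*l + B*(-3 + B) (X(B, l) = (B - 3)*B - 5*l = (-3 + B)*B - 5*l = B*(-3 + B) - 5*l = -5*l + B*(-3 + B))
q(z, c) = 30*c
q(-19, 4)/((X(5, 4)*9)) + 228/79 = (30*4)/(((5**2 - 5*4 - 3*5)*9)) + 228/79 = 120/(((25 - 20 - 15)*9)) + 228*(1/79) = 120/((-10*9)) + 228/79 = 120/(-90) + 228/79 = 120*(-1/90) + 228/79 = -4/3 + 228/79 = 368/237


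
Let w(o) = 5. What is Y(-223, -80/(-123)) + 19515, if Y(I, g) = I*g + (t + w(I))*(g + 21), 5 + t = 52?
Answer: 840327/41 ≈ 20496.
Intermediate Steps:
t = 47 (t = -5 + 52 = 47)
Y(I, g) = 1092 + 52*g + I*g (Y(I, g) = I*g + (47 + 5)*(g + 21) = I*g + 52*(21 + g) = I*g + (1092 + 52*g) = 1092 + 52*g + I*g)
Y(-223, -80/(-123)) + 19515 = (1092 + 52*(-80/(-123)) - (-17840)/(-123)) + 19515 = (1092 + 52*(-80*(-1/123)) - (-17840)*(-1)/123) + 19515 = (1092 + 52*(80/123) - 223*80/123) + 19515 = (1092 + 4160/123 - 17840/123) + 19515 = 40212/41 + 19515 = 840327/41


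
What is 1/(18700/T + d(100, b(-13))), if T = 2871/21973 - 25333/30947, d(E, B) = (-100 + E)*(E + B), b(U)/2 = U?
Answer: -1518809/41285619025 ≈ -3.6788e-5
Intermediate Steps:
b(U) = 2*U
d(E, B) = (-100 + E)*(B + E)
T = -66827596/97142633 (T = 2871*(1/21973) - 25333*1/30947 = 2871/21973 - 3619/4421 = -66827596/97142633 ≈ -0.68793)
1/(18700/T + d(100, b(-13))) = 1/(18700/(-66827596/97142633) + (100² - 200*(-13) - 100*100 + (2*(-13))*100)) = 1/(18700*(-97142633/66827596) + (10000 - 100*(-26) - 10000 - 26*100)) = 1/(-41285619025/1518809 + (10000 + 2600 - 10000 - 2600)) = 1/(-41285619025/1518809 + 0) = 1/(-41285619025/1518809) = -1518809/41285619025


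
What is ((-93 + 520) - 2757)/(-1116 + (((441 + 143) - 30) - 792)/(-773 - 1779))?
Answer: 2973080/1423897 ≈ 2.0880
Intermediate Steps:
((-93 + 520) - 2757)/(-1116 + (((441 + 143) - 30) - 792)/(-773 - 1779)) = (427 - 2757)/(-1116 + ((584 - 30) - 792)/(-2552)) = -2330/(-1116 + (554 - 792)*(-1/2552)) = -2330/(-1116 - 238*(-1/2552)) = -2330/(-1116 + 119/1276) = -2330/(-1423897/1276) = -2330*(-1276/1423897) = 2973080/1423897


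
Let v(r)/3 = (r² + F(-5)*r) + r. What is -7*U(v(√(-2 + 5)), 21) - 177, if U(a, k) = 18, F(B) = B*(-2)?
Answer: -303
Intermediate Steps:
F(B) = -2*B
v(r) = 3*r² + 33*r (v(r) = 3*((r² + (-2*(-5))*r) + r) = 3*((r² + 10*r) + r) = 3*(r² + 11*r) = 3*r² + 33*r)
-7*U(v(√(-2 + 5)), 21) - 177 = -7*18 - 177 = -126 - 177 = -303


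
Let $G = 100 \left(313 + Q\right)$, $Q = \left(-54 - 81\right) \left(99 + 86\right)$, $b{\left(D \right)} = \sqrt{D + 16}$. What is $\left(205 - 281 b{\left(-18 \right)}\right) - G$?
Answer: $2466405 - 281 i \sqrt{2} \approx 2.4664 \cdot 10^{6} - 397.39 i$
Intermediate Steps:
$b{\left(D \right)} = \sqrt{16 + D}$
$Q = -24975$ ($Q = \left(-135\right) 185 = -24975$)
$G = -2466200$ ($G = 100 \left(313 - 24975\right) = 100 \left(-24662\right) = -2466200$)
$\left(205 - 281 b{\left(-18 \right)}\right) - G = \left(205 - 281 \sqrt{16 - 18}\right) - -2466200 = \left(205 - 281 \sqrt{-2}\right) + 2466200 = \left(205 - 281 i \sqrt{2}\right) + 2466200 = 2466405 - 281 i \sqrt{2}$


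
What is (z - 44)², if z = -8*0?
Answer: 1936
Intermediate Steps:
z = 0
(z - 44)² = (0 - 44)² = (-44)² = 1936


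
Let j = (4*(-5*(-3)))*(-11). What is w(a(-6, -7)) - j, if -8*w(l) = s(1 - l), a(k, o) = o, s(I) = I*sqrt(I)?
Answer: 660 - 2*sqrt(2) ≈ 657.17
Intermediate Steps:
s(I) = I**(3/2)
w(l) = -(1 - l)**(3/2)/8
j = -660 (j = (4*15)*(-11) = 60*(-11) = -660)
w(a(-6, -7)) - j = -(1 - 1*(-7))**(3/2)/8 - 1*(-660) = -(1 + 7)**(3/2)/8 + 660 = -2*sqrt(2) + 660 = 660 - 2*sqrt(2)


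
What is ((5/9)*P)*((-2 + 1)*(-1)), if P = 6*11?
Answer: 110/3 ≈ 36.667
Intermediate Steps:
P = 66
((5/9)*P)*((-2 + 1)*(-1)) = ((5/9)*66)*((-2 + 1)*(-1)) = ((5*(⅑))*66)*(-1*(-1)) = ((5/9)*66)*1 = (110/3)*1 = 110/3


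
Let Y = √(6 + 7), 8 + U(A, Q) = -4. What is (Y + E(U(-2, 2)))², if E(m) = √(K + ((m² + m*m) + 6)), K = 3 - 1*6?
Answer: 304 + 2*√3783 ≈ 427.01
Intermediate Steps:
U(A, Q) = -12 (U(A, Q) = -8 - 4 = -12)
K = -3 (K = 3 - 6 = -3)
Y = √13 ≈ 3.6056
E(m) = √(3 + 2*m²) (E(m) = √(-3 + ((m² + m*m) + 6)) = √(-3 + ((m² + m²) + 6)) = √(-3 + (2*m² + 6)) = √(-3 + (6 + 2*m²)) = √(3 + 2*m²))
(Y + E(U(-2, 2)))² = (√13 + √(3 + 2*(-12)²))² = (√13 + √(3 + 2*144))² = (√13 + √(3 + 288))² = (√13 + √291)²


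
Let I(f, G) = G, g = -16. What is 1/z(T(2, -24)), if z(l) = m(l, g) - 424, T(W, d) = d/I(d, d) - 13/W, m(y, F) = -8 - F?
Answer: -1/416 ≈ -0.0024038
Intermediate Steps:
T(W, d) = 1 - 13/W (T(W, d) = d/d - 13/W = 1 - 13/W)
z(l) = -416 (z(l) = (-8 - 1*(-16)) - 424 = (-8 + 16) - 424 = 8 - 424 = -416)
1/z(T(2, -24)) = 1/(-416) = -1/416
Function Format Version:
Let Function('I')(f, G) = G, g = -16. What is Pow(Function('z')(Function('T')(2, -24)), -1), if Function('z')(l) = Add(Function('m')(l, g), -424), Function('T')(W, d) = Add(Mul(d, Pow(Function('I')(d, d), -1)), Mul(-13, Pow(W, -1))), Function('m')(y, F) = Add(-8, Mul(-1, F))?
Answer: Rational(-1, 416) ≈ -0.0024038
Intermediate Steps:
Function('T')(W, d) = Add(1, Mul(-13, Pow(W, -1))) (Function('T')(W, d) = Add(Mul(d, Pow(d, -1)), Mul(-13, Pow(W, -1))) = Add(1, Mul(-13, Pow(W, -1))))
Function('z')(l) = -416 (Function('z')(l) = Add(Add(-8, Mul(-1, -16)), -424) = Add(Add(-8, 16), -424) = Add(8, -424) = -416)
Pow(Function('z')(Function('T')(2, -24)), -1) = Pow(-416, -1) = Rational(-1, 416)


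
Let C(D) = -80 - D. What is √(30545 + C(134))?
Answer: 7*√619 ≈ 174.16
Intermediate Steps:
√(30545 + C(134)) = √(30545 + (-80 - 1*134)) = √(30545 + (-80 - 134)) = √(30545 - 214) = √30331 = 7*√619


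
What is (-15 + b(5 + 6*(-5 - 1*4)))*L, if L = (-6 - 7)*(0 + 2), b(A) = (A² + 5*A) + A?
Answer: -54392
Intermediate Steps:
b(A) = A² + 6*A
L = -26 (L = -13*2 = -26)
(-15 + b(5 + 6*(-5 - 1*4)))*L = (-15 + (5 + 6*(-5 - 1*4))*(6 + (5 + 6*(-5 - 1*4))))*(-26) = (-15 + (5 + 6*(-5 - 4))*(6 + (5 + 6*(-5 - 4))))*(-26) = (-15 + (5 + 6*(-9))*(6 + (5 + 6*(-9))))*(-26) = (-15 + (5 - 54)*(6 + (5 - 54)))*(-26) = (-15 - 49*(6 - 49))*(-26) = (-15 - 49*(-43))*(-26) = (-15 + 2107)*(-26) = 2092*(-26) = -54392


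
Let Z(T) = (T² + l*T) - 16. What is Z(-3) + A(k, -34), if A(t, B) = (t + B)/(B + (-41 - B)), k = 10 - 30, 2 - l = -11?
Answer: -1832/41 ≈ -44.683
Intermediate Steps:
l = 13 (l = 2 - 1*(-11) = 2 + 11 = 13)
k = -20
A(t, B) = -B/41 - t/41 (A(t, B) = (B + t)/(-41) = (B + t)*(-1/41) = -B/41 - t/41)
Z(T) = -16 + T² + 13*T (Z(T) = (T² + 13*T) - 16 = -16 + T² + 13*T)
Z(-3) + A(k, -34) = (-16 + (-3)² + 13*(-3)) + (-1/41*(-34) - 1/41*(-20)) = (-16 + 9 - 39) + (34/41 + 20/41) = -46 + 54/41 = -1832/41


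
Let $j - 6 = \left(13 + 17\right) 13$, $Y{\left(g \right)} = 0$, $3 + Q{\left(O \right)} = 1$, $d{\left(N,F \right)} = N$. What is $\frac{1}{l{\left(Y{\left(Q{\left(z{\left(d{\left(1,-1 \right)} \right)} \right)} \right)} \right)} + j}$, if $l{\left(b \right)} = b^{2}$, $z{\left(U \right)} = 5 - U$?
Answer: $\frac{1}{396} \approx 0.0025253$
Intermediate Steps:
$Q{\left(O \right)} = -2$ ($Q{\left(O \right)} = -3 + 1 = -2$)
$j = 396$ ($j = 6 + \left(13 + 17\right) 13 = 6 + 30 \cdot 13 = 6 + 390 = 396$)
$\frac{1}{l{\left(Y{\left(Q{\left(z{\left(d{\left(1,-1 \right)} \right)} \right)} \right)} \right)} + j} = \frac{1}{0^{2} + 396} = \frac{1}{0 + 396} = \frac{1}{396}$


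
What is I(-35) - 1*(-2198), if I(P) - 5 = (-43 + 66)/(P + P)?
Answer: 154187/70 ≈ 2202.7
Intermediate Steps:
I(P) = 5 + 23/(2*P) (I(P) = 5 + (-43 + 66)/(P + P) = 5 + 23/((2*P)) = 5 + 23*(1/(2*P)) = 5 + 23/(2*P))
I(-35) - 1*(-2198) = (5 + (23/2)/(-35)) - 1*(-2198) = (5 + (23/2)*(-1/35)) + 2198 = (5 - 23/70) + 2198 = 327/70 + 2198 = 154187/70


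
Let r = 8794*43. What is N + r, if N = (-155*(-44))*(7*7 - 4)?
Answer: 685042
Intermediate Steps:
N = 306900 (N = 6820*(49 - 4) = 6820*45 = 306900)
r = 378142
N + r = 306900 + 378142 = 685042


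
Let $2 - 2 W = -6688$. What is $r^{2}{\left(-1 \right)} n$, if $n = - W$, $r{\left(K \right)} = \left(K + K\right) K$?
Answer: $-13380$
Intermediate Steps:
$W = 3345$ ($W = 1 - -3344 = 1 + 3344 = 3345$)
$r{\left(K \right)} = 2 K^{2}$ ($r{\left(K \right)} = 2 K K = 2 K^{2}$)
$n = -3345$ ($n = \left(-1\right) 3345 = -3345$)
$r^{2}{\left(-1 \right)} n = \left(2 \left(-1\right)^{2}\right)^{2} \left(-3345\right) = \left(2 \cdot 1\right)^{2} \left(-3345\right) = 2^{2} \left(-3345\right) = 4 \left(-3345\right) = -13380$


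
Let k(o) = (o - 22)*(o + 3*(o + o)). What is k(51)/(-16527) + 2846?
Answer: 2239309/787 ≈ 2845.4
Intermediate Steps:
k(o) = 7*o*(-22 + o) (k(o) = (-22 + o)*(o + 3*(2*o)) = (-22 + o)*(o + 6*o) = (-22 + o)*(7*o) = 7*o*(-22 + o))
k(51)/(-16527) + 2846 = (7*51*(-22 + 51))/(-16527) + 2846 = (7*51*29)*(-1/16527) + 2846 = 10353*(-1/16527) + 2846 = -493/787 + 2846 = 2239309/787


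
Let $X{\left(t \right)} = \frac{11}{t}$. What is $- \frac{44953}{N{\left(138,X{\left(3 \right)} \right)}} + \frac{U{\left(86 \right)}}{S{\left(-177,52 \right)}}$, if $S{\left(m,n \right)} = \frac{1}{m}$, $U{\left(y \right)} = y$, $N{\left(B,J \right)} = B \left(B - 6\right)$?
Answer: $- \frac{277328905}{18216} \approx -15224.0$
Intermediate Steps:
$N{\left(B,J \right)} = B \left(-6 + B\right)$
$- \frac{44953}{N{\left(138,X{\left(3 \right)} \right)}} + \frac{U{\left(86 \right)}}{S{\left(-177,52 \right)}} = - \frac{44953}{138 \left(-6 + 138\right)} + \frac{86}{\frac{1}{-177}} = - \frac{44953}{138 \cdot 132} + \frac{86}{- \frac{1}{177}} = - \frac{44953}{18216} + 86 \left(-177\right) = \left(-44953\right) \frac{1}{18216} - 15222 = - \frac{44953}{18216} - 15222 = - \frac{277328905}{18216}$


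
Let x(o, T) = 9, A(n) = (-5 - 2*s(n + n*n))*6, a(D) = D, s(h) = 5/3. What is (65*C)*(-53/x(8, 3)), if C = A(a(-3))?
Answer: 172250/9 ≈ 19139.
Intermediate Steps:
s(h) = 5/3 (s(h) = 5*(⅓) = 5/3)
A(n) = -50 (A(n) = (-5 - 2*5/3)*6 = (-5 - 10/3)*6 = -25/3*6 = -50)
C = -50
(65*C)*(-53/x(8, 3)) = (65*(-50))*(-53/9) = -(-172250)/9 = -3250*(-53/9) = 172250/9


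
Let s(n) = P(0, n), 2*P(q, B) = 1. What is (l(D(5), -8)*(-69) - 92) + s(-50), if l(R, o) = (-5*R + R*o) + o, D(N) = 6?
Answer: 11685/2 ≈ 5842.5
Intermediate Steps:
P(q, B) = 1/2 (P(q, B) = (1/2)*1 = 1/2)
l(R, o) = o - 5*R + R*o
s(n) = 1/2
(l(D(5), -8)*(-69) - 92) + s(-50) = ((-8 - 5*6 + 6*(-8))*(-69) - 92) + 1/2 = ((-8 - 30 - 48)*(-69) - 92) + 1/2 = (-86*(-69) - 92) + 1/2 = (5934 - 92) + 1/2 = 5842 + 1/2 = 11685/2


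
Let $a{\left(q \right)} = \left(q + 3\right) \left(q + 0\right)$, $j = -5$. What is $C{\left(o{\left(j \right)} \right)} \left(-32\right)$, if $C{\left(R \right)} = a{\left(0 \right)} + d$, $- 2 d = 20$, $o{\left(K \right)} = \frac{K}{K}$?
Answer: $320$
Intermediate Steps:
$a{\left(q \right)} = q \left(3 + q\right)$ ($a{\left(q \right)} = \left(3 + q\right) q = q \left(3 + q\right)$)
$o{\left(K \right)} = 1$
$d = -10$ ($d = \left(- \frac{1}{2}\right) 20 = -10$)
$C{\left(R \right)} = -10$ ($C{\left(R \right)} = 0 \left(3 + 0\right) - 10 = 0 \cdot 3 - 10 = 0 - 10 = -10$)
$C{\left(o{\left(j \right)} \right)} \left(-32\right) = \left(-10\right) \left(-32\right) = 320$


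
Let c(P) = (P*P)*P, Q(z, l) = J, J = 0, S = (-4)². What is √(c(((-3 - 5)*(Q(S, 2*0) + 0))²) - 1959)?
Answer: I*√1959 ≈ 44.261*I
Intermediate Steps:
S = 16
Q(z, l) = 0
c(P) = P³ (c(P) = P²*P = P³)
√(c(((-3 - 5)*(Q(S, 2*0) + 0))²) - 1959) = √((((-3 - 5)*(0 + 0))²)³ - 1959) = √(((-8*0)²)³ - 1959) = √((0²)³ - 1959) = √(0³ - 1959) = √(0 - 1959) = √(-1959) = I*√1959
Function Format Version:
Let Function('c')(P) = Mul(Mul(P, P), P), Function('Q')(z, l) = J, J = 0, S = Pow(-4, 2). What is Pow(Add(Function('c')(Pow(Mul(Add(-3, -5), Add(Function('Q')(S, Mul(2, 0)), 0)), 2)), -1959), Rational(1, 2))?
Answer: Mul(I, Pow(1959, Rational(1, 2))) ≈ Mul(44.261, I)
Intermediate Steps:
S = 16
Function('Q')(z, l) = 0
Function('c')(P) = Pow(P, 3) (Function('c')(P) = Mul(Pow(P, 2), P) = Pow(P, 3))
Pow(Add(Function('c')(Pow(Mul(Add(-3, -5), Add(Function('Q')(S, Mul(2, 0)), 0)), 2)), -1959), Rational(1, 2)) = Pow(Add(Pow(Pow(Mul(Add(-3, -5), Add(0, 0)), 2), 3), -1959), Rational(1, 2)) = Pow(Add(Pow(Pow(Mul(-8, 0), 2), 3), -1959), Rational(1, 2)) = Pow(Add(Pow(Pow(0, 2), 3), -1959), Rational(1, 2)) = Pow(Add(Pow(0, 3), -1959), Rational(1, 2)) = Pow(Add(0, -1959), Rational(1, 2)) = Pow(-1959, Rational(1, 2)) = Mul(I, Pow(1959, Rational(1, 2)))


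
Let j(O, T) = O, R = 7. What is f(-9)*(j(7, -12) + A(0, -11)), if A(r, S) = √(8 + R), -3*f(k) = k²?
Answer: -189 - 27*√15 ≈ -293.57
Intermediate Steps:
f(k) = -k²/3
A(r, S) = √15 (A(r, S) = √(8 + 7) = √15)
f(-9)*(j(7, -12) + A(0, -11)) = (-⅓*(-9)²)*(7 + √15) = (-⅓*81)*(7 + √15) = -27*(7 + √15) = -189 - 27*√15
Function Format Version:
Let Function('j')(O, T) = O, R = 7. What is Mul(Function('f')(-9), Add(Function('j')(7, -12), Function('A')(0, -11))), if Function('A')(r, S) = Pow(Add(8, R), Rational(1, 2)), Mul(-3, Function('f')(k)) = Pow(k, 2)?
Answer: Add(-189, Mul(-27, Pow(15, Rational(1, 2)))) ≈ -293.57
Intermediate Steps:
Function('f')(k) = Mul(Rational(-1, 3), Pow(k, 2))
Function('A')(r, S) = Pow(15, Rational(1, 2)) (Function('A')(r, S) = Pow(Add(8, 7), Rational(1, 2)) = Pow(15, Rational(1, 2)))
Mul(Function('f')(-9), Add(Function('j')(7, -12), Function('A')(0, -11))) = Mul(Mul(Rational(-1, 3), Pow(-9, 2)), Add(7, Pow(15, Rational(1, 2)))) = Mul(Mul(Rational(-1, 3), 81), Add(7, Pow(15, Rational(1, 2)))) = Mul(-27, Add(7, Pow(15, Rational(1, 2)))) = Add(-189, Mul(-27, Pow(15, Rational(1, 2))))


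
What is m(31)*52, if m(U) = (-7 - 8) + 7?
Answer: -416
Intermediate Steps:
m(U) = -8 (m(U) = -15 + 7 = -8)
m(31)*52 = -8*52 = -416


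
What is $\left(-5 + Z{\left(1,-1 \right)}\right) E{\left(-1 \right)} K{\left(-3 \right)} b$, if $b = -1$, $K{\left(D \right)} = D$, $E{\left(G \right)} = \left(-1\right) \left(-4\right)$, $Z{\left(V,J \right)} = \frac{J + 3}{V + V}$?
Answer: $-48$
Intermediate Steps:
$Z{\left(V,J \right)} = \frac{3 + J}{2 V}$
$E{\left(G \right)} = 4$
$\left(-5 + Z{\left(1,-1 \right)}\right) E{\left(-1 \right)} K{\left(-3 \right)} b = \left(-5 + \frac{3 - 1}{2 \cdot 1}\right) 4 \left(-3\right) \left(-1\right) = \left(-5 + \frac{1}{2} \cdot 1 \cdot 2\right) \left(-12\right) \left(-1\right) = \left(-5 + 1\right) \left(-12\right) \left(-1\right) = \left(-4\right) \left(-12\right) \left(-1\right) = 48 \left(-1\right) = -48$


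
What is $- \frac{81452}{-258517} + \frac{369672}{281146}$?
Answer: $\frac{8461885744}{5191501463} \approx 1.6299$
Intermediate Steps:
$- \frac{81452}{-258517} + \frac{369672}{281146} = \left(-81452\right) \left(- \frac{1}{258517}\right) + 369672 \cdot \frac{1}{281146} = \frac{11636}{36931} + \frac{184836}{140573} = \frac{8461885744}{5191501463}$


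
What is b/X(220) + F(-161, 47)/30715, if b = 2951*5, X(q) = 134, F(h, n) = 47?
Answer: 453206123/4115810 ≈ 110.11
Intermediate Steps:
b = 14755
b/X(220) + F(-161, 47)/30715 = 14755/134 + 47/30715 = 453206123/4115810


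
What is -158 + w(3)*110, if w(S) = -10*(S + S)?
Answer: -6758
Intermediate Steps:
w(S) = -20*S
-158 + w(3)*110 = -158 - 20*3*110 = -158 - 60*110 = -158 - 6600 = -6758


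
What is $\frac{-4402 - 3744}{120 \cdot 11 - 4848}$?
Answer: $\frac{4073}{1764} \approx 2.309$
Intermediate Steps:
$\frac{-4402 - 3744}{120 \cdot 11 - 4848} = - \frac{8146}{1320 - 4848} = - \frac{8146}{-3528} = \left(-8146\right) \left(- \frac{1}{3528}\right) = \frac{4073}{1764}$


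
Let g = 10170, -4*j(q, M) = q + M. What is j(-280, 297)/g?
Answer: -17/40680 ≈ -0.00041790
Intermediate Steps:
j(q, M) = -M/4 - q/4 (j(q, M) = -(q + M)/4 = -(M + q)/4 = -M/4 - q/4)
j(-280, 297)/g = (-¼*297 - ¼*(-280))/10170 = (-297/4 + 70)*(1/10170) = -17/4*1/10170 = -17/40680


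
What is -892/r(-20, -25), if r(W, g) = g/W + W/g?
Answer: -17840/41 ≈ -435.12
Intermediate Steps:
r(W, g) = W/g + g/W
-892/r(-20, -25) = -892/(-20/(-25) - 25/(-20)) = -892/(-20*(-1/25) - 25*(-1/20)) = -892/(⅘ + 5/4) = -892/41/20 = -892*20/41 = -17840/41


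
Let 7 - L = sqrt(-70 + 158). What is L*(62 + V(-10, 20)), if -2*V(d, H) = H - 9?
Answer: 791/2 - 113*sqrt(22) ≈ -134.52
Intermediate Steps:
V(d, H) = 9/2 - H/2 (V(d, H) = -(H - 9)/2 = -(-9 + H)/2 = 9/2 - H/2)
L = 7 - 2*sqrt(22) (L = 7 - sqrt(-70 + 158) = 7 - sqrt(88) = 7 - 2*sqrt(22) ≈ -2.3808)
L*(62 + V(-10, 20)) = (7 - 2*sqrt(22))*(62 + (9/2 - 1/2*20)) = (7 - 2*sqrt(22))*(62 + (9/2 - 10)) = (7 - 2*sqrt(22))*(62 - 11/2) = (7 - 2*sqrt(22))*(113/2) = 791/2 - 113*sqrt(22)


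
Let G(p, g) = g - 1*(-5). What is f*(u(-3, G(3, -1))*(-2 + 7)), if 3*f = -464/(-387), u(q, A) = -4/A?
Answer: -2320/1161 ≈ -1.9983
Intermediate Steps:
G(p, g) = 5 + g (G(p, g) = g + 5 = 5 + g)
f = 464/1161 (f = (-464/(-387))/3 = (-464*(-1/387))/3 = (⅓)*(464/387) = 464/1161 ≈ 0.39966)
f*(u(-3, G(3, -1))*(-2 + 7)) = 464*((-4/(5 - 1))*(-2 + 7))/1161 = 464*(-4/4*5)/1161 = 464*(-4*¼*5)/1161 = 464*(-1*5)/1161 = (464/1161)*(-5) = -2320/1161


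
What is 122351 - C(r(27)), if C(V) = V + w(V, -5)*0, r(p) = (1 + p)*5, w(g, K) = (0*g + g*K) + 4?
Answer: 122211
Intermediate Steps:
w(g, K) = 4 + K*g (w(g, K) = (0 + K*g) + 4 = K*g + 4 = 4 + K*g)
r(p) = 5 + 5*p
C(V) = V (C(V) = V + (4 - 5*V)*0 = V + 0 = V)
122351 - C(r(27)) = 122351 - (5 + 5*27) = 122351 - (5 + 135) = 122351 - 1*140 = 122351 - 140 = 122211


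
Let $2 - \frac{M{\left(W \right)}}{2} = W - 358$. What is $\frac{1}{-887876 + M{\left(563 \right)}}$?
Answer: $- \frac{1}{888282} \approx -1.1258 \cdot 10^{-6}$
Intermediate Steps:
$M{\left(W \right)} = 720 - 2 W$ ($M{\left(W \right)} = 4 - 2 \left(W - 358\right) = 4 - 2 \left(-358 + W\right) = 4 - \left(-716 + 2 W\right) = 720 - 2 W$)
$\frac{1}{-887876 + M{\left(563 \right)}} = \frac{1}{-887876 + \left(720 - 1126\right)} = \frac{1}{-887876 - 406} = \frac{1}{-888282} = - \frac{1}{888282}$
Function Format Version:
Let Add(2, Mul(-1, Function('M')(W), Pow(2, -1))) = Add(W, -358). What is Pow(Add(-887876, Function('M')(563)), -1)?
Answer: Rational(-1, 888282) ≈ -1.1258e-6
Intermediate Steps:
Function('M')(W) = Add(720, Mul(-2, W)) (Function('M')(W) = Add(4, Mul(-2, Add(W, -358))) = Add(4, Mul(-2, Add(-358, W))) = Add(4, Add(716, Mul(-2, W))) = Add(720, Mul(-2, W)))
Pow(Add(-887876, Function('M')(563)), -1) = Pow(Add(-887876, Add(720, Mul(-2, 563))), -1) = Pow(Add(-887876, Add(720, -1126)), -1) = Pow(Add(-887876, -406), -1) = Pow(-888282, -1) = Rational(-1, 888282)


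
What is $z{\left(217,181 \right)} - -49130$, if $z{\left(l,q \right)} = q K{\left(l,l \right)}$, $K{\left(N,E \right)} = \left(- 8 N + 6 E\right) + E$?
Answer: $9853$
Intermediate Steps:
$K{\left(N,E \right)} = - 8 N + 7 E$
$z{\left(l,q \right)} = - l q$ ($z{\left(l,q \right)} = q \left(- 8 l + 7 l\right) = q \left(- l\right) = - l q$)
$z{\left(217,181 \right)} - -49130 = \left(-1\right) 217 \cdot 181 - -49130 = -39277 + 49130 = 9853$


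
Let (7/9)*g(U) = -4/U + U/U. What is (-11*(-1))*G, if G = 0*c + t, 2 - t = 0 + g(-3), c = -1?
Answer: -11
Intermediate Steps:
g(U) = 9/7 - 36/(7*U) (g(U) = 9*(-4/U + U/U)/7 = 9*(-4/U + 1)/7 = 9*(1 - 4/U)/7 = 9/7 - 36/(7*U))
t = -1 (t = 2 - (0 + (9/7)*(-4 - 3)/(-3)) = 2 - (0 + (9/7)*(-1/3)*(-7)) = 2 - (0 + 3) = 2 - 1*3 = 2 - 3 = -1)
G = -1 (G = 0*(-1) - 1 = 0 - 1 = -1)
(-11*(-1))*G = -11*(-1)*(-1) = 11*(-1) = -11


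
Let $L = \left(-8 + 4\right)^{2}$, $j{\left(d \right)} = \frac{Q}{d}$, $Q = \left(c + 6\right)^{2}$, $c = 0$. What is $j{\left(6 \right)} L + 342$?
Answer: $438$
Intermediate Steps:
$Q = 36$ ($Q = \left(0 + 6\right)^{2} = 6^{2} = 36$)
$j{\left(d \right)} = \frac{36}{d}$
$L = 16$ ($L = \left(-4\right)^{2} = 16$)
$j{\left(6 \right)} L + 342 = \frac{36}{6} \cdot 16 + 342 = 36 \cdot \frac{1}{6} \cdot 16 + 342 = 6 \cdot 16 + 342 = 96 + 342 = 438$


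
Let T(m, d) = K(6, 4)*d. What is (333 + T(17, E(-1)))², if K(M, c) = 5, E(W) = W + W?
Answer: 104329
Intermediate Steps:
E(W) = 2*W
T(m, d) = 5*d
(333 + T(17, E(-1)))² = (333 + 5*(2*(-1)))² = (333 + 5*(-2))² = (333 - 10)² = 323² = 104329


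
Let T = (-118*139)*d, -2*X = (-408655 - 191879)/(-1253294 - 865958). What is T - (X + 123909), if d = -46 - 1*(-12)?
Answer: 919244928535/2119252 ≈ 4.3376e+5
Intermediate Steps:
X = -300267/2119252 (X = -(-408655 - 191879)/(2*(-1253294 - 865958)) = -(-300267)/(-2119252) = -(-300267)*(-1)/2119252 = -1/2*300267/1059626 = -300267/2119252 ≈ -0.14169)
d = -34 (d = -46 + 12 = -34)
T = 557668 (T = -118*139*(-34) = -16402*(-34) = 557668)
T - (X + 123909) = 557668 - (-300267/2119252 + 123909) = 557668 - 1*262594095801/2119252 = 557668 - 262594095801/2119252 = 919244928535/2119252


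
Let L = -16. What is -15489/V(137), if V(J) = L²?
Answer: -15489/256 ≈ -60.504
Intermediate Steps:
V(J) = 256 (V(J) = (-16)² = 256)
-15489/V(137) = -15489/256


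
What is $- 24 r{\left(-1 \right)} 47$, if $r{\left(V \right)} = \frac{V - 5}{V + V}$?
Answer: $-3384$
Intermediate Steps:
$r{\left(V \right)} = \frac{-5 + V}{2 V}$
$- 24 r{\left(-1 \right)} 47 = - 24 \frac{-5 - 1}{2 \left(-1\right)} 47 = - 24 \cdot \frac{1}{2} \left(-1\right) \left(-6\right) 47 = \left(-24\right) 3 \cdot 47 = \left(-72\right) 47 = -3384$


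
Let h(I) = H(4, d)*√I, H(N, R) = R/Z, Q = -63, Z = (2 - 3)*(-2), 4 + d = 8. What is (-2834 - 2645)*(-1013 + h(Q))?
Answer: 5550227 - 32874*I*√7 ≈ 5.5502e+6 - 86976.0*I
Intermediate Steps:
d = 4 (d = -4 + 8 = 4)
Z = 2 (Z = -1*(-2) = 2)
H(N, R) = R/2
h(I) = 2*√I (h(I) = ((½)*4)*√I = 2*√I)
(-2834 - 2645)*(-1013 + h(Q)) = (-2834 - 2645)*(-1013 + 2*√(-63)) = -5479*(-1013 + 2*(3*I*√7)) = -5479*(-1013 + 6*I*√7) = 5550227 - 32874*I*√7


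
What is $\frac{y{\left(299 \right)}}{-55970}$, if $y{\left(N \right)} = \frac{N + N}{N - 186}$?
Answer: $- \frac{299}{3162305} \approx -9.4551 \cdot 10^{-5}$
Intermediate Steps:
$y{\left(N \right)} = \frac{2 N}{-186 + N}$
$\frac{y{\left(299 \right)}}{-55970} = \frac{2 \cdot 299 \frac{1}{-186 + 299}}{-55970} = 2 \cdot 299 \cdot \frac{1}{113} \left(- \frac{1}{55970}\right) = \frac{598}{113} \left(- \frac{1}{55970}\right) = - \frac{299}{3162305}$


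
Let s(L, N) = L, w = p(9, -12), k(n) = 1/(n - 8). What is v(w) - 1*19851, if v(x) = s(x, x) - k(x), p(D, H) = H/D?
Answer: -1667587/84 ≈ -19852.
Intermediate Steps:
k(n) = 1/(-8 + n)
w = -4/3 (w = -12/9 = -12*⅑ = -4/3 ≈ -1.3333)
v(x) = x - 1/(-8 + x)
v(w) - 1*19851 = (-1 - 4*(-8 - 4/3)/3)/(-8 - 4/3) - 1*19851 = (-1 - 4/3*(-28/3))/(-28/3) - 19851 = -3*(-1 + 112/9)/28 - 19851 = -3/28*103/9 - 19851 = -103/84 - 19851 = -1667587/84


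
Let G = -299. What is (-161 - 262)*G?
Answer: 126477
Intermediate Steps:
(-161 - 262)*G = (-161 - 262)*(-299) = -423*(-299) = 126477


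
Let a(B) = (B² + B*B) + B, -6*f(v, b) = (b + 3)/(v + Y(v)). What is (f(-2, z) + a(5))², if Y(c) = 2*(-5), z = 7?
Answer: 3940225/1296 ≈ 3040.3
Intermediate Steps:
Y(c) = -10
f(v, b) = -(3 + b)/(6*(-10 + v)) (f(v, b) = -(b + 3)/(6*(v - 10)) = -(3 + b)/(6*(-10 + v)))
a(B) = B + 2*B² (a(B) = (B² + B²) + B = 2*B² + B = B + 2*B²)
(f(-2, z) + a(5))² = ((-3 - 1*7)/(6*(-10 - 2)) + 5*(1 + 2*5))² = ((⅙)*(-3 - 7)/(-12) + 5*(1 + 10))² = ((⅙)*(-1/12)*(-10) + 5*11)² = (5/36 + 55)² = (1985/36)² = 3940225/1296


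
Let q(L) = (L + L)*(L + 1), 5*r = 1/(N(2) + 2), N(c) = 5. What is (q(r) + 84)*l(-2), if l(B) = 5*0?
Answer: 0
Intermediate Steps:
l(B) = 0
r = 1/35 (r = 1/(5*(5 + 2)) = (⅕)/7 = (⅕)*(⅐) = 1/35 ≈ 0.028571)
q(L) = 2*L*(1 + L) (q(L) = (2*L)*(1 + L) = 2*L*(1 + L))
(q(r) + 84)*l(-2) = (2*(1/35)*(1 + 1/35) + 84)*0 = (2*(1/35)*(36/35) + 84)*0 = (72/1225 + 84)*0 = (102972/1225)*0 = 0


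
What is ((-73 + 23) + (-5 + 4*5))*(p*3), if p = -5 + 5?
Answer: 0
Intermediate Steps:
p = 0
((-73 + 23) + (-5 + 4*5))*(p*3) = ((-73 + 23) + (-5 + 4*5))*(0*3) = (-50 + (-5 + 20))*0 = (-50 + 15)*0 = -35*0 = 0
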